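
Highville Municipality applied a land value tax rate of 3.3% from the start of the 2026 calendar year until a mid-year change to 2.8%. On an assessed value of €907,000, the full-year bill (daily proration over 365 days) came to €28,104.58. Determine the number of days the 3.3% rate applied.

218 days

Let d = days at the first rate; then 365 − d days at the second rate.
€907,000 × [3.3%·d + 2.8%·(365−d)] / 365 = €28,104.58
Solving gives d = 218, so the new rate took effect on 7 August 2026.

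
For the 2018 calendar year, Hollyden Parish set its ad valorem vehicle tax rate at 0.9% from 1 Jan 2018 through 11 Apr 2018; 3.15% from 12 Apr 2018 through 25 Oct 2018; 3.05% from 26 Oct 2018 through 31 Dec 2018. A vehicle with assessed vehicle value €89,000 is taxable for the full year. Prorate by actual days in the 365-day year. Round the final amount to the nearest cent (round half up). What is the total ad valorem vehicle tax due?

1 Jan – 11 Apr 2018: 101 days at 0.9% → €89,000 × 0.9% × 101/365 = €221.6466
12 Apr – 25 Oct 2018: 197 days at 3.15% → €89,000 × 3.15% × 197/365 = €1,513.1219
26 Oct – 31 Dec 2018: 67 days at 3.05% → €89,000 × 3.05% × 67/365 = €498.2781
Total = €2,233.0466

€2,233.05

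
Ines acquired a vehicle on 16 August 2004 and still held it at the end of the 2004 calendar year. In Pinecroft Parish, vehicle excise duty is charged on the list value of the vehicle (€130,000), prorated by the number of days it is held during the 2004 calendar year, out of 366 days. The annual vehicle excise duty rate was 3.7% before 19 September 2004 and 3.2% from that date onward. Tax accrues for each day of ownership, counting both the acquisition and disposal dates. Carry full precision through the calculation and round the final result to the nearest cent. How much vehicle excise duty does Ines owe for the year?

€1,628.91

16 August – 18 September 2004: 34 days at 3.7% → €130,000 × 3.7% × 34/366 = €446.8306
19 September – 31 December 2004: 104 days at 3.2% → €130,000 × 3.2% × 104/366 = €1,182.0765
Total = €1,628.9071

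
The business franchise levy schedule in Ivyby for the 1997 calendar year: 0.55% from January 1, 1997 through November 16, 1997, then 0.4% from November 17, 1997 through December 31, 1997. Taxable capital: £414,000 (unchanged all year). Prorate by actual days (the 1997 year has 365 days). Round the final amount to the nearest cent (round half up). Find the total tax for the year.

January 1 – November 16, 1997: 320 days at 0.55% → £414,000 × 0.55% × 320/365 = £1,996.2740
November 17 – December 31, 1997: 45 days at 0.4% → £414,000 × 0.4% × 45/365 = £204.1644
Total = £2,200.4384

£2,200.44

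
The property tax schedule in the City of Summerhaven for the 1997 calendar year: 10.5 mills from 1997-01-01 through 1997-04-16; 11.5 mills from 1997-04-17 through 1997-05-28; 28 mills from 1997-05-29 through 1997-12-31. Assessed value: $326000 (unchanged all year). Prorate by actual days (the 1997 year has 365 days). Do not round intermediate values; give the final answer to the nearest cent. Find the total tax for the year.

1997-01-01 to 1997-04-16: 106 days at 10.5 mills → $326000 × 1.05% × 106/365 = $994.0767
1997-04-17 to 1997-05-28: 42 days at 11.5 mills → $326000 × 1.15% × 42/365 = $431.3918
1997-05-29 to 1997-12-31: 217 days at 28 mills → $326000 × 2.8% × 217/365 = $5426.7836
Total = $6852.2521

$6852.25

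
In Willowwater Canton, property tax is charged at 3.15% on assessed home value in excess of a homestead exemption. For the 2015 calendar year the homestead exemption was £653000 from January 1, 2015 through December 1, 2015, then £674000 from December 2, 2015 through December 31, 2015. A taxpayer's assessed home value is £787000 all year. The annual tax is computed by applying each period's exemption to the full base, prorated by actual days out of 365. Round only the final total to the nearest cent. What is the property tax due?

January 1 – December 1, 2015: 335 days, exemption £653000 → (£787000 − £653000) × 3.15% × 335/365 = £3874.0685
December 2 – December 31, 2015: 30 days, exemption £674000 → (£787000 − £674000) × 3.15% × 30/365 = £292.5616
Total = £4166.6301

£4166.63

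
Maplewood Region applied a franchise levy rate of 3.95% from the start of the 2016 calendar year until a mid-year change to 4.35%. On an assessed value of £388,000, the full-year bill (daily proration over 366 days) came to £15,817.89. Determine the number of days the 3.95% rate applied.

250 days

Let d = days at the first rate; then 366 − d days at the second rate.
£388,000 × [3.95%·d + 4.35%·(366−d)] / 366 = £15,817.89
Solving gives d = 250, so the new rate took effect on September 7, 2016.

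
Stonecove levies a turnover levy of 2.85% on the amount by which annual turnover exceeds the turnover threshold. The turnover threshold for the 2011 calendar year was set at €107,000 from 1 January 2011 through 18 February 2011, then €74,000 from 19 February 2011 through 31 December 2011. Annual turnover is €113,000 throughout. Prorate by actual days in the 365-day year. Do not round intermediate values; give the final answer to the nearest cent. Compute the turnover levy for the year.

€985.24

1 January – 18 February 2011: 49 days, exemption €107,000 → (€113,000 − €107,000) × 2.85% × 49/365 = €22.9562
19 February – 31 December 2011: 316 days, exemption €74,000 → (€113,000 − €74,000) × 2.85% × 316/365 = €962.2849
Total = €985.2411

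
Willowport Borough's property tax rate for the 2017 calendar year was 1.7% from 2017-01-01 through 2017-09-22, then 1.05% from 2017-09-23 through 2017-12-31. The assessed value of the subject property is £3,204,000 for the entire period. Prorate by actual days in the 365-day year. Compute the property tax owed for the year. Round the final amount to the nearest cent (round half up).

£48,762.25

2017-01-01 to 2017-09-22: 265 days at 1.7% → £3,204,000 × 1.7% × 265/365 = £39,545.2603
2017-09-23 to 2017-12-31: 100 days at 1.05% → £3,204,000 × 1.05% × 100/365 = £9,216.9863
Total = £48,762.2466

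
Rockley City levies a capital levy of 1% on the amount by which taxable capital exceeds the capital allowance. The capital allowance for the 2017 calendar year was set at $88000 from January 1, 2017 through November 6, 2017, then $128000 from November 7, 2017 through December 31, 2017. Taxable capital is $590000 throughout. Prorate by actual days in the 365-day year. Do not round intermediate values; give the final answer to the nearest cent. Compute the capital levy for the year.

$4959.73

January 1 – November 6, 2017: 310 days, exemption $88000 → ($590000 − $88000) × 1% × 310/365 = $4263.5616
November 7 – December 31, 2017: 55 days, exemption $128000 → ($590000 − $128000) × 1% × 55/365 = $696.1644
Total = $4959.7260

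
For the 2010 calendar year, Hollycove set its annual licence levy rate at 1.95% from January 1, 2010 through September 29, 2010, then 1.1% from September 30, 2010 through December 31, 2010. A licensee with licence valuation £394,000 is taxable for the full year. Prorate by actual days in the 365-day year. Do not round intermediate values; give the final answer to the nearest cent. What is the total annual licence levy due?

£6,829.69

January 1 – September 29, 2010: 272 days at 1.95% → £394,000 × 1.95% × 272/365 = £5,725.4137
September 30 – December 31, 2010: 93 days at 1.1% → £394,000 × 1.1% × 93/365 = £1,104.2795
Total = £6,829.6932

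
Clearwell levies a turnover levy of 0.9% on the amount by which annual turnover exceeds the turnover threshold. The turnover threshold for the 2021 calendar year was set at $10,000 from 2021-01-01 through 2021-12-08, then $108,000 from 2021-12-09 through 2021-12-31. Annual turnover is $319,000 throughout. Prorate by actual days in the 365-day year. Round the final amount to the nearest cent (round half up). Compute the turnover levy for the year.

2021-01-01 to 2021-12-08: 342 days, exemption $10,000 → ($319,000 − $10,000) × 0.9% × 342/365 = $2,605.7589
2021-12-09 to 2021-12-31: 23 days, exemption $108,000 → ($319,000 − $108,000) × 0.9% × 23/365 = $119.6630
Total = $2,725.4219

$2,725.42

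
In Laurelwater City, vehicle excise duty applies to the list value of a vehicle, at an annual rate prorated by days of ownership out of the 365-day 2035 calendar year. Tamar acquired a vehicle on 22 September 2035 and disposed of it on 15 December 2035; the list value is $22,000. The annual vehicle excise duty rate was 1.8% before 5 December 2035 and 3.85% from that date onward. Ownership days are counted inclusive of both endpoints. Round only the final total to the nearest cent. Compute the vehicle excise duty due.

22 September – 4 December 2035: 74 days at 1.8% → $22,000 × 1.8% × 74/365 = $80.2849
5 December – 15 December 2035: 11 days at 3.85% → $22,000 × 3.85% × 11/365 = $25.5260
Total = $105.8110

$105.81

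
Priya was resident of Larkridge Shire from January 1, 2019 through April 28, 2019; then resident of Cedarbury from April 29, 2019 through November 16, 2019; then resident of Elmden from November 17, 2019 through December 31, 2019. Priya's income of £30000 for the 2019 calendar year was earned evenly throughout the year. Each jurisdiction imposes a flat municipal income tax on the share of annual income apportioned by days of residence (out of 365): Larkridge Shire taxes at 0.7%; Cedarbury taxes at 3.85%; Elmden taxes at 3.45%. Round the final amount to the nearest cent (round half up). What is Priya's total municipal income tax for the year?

Larkridge Shire, January 1 – April 28, 2019: 118 days → £30000 × 0.7% × 118/365 = £67.8904
Cedarbury, April 29 – November 16, 2019: 202 days → £30000 × 3.85% × 202/365 = £639.2055
Elmden, November 17 – December 31, 2019: 45 days → £30000 × 3.45% × 45/365 = £127.6027
Total = £834.6986

£834.70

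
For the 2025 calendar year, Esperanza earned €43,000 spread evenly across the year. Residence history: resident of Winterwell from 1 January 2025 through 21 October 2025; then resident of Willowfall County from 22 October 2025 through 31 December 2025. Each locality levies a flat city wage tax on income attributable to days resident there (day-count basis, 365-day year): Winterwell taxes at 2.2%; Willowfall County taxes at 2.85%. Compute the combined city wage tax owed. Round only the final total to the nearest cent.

€1,000.37

Winterwell, 1 January – 21 October 2025: 294 days → €43,000 × 2.2% × 294/365 = €761.9836
Willowfall County, 22 October – 31 December 2025: 71 days → €43,000 × 2.85% × 71/365 = €238.3849
Total = €1,000.3685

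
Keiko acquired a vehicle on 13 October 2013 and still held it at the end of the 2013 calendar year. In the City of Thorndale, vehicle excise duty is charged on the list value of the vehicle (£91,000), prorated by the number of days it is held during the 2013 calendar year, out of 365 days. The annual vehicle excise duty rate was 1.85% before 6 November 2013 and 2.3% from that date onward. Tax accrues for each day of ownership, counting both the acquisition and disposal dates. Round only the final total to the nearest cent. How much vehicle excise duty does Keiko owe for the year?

£431.81

13 October – 5 November 2013: 24 days at 1.85% → £91,000 × 1.85% × 24/365 = £110.6959
6 November – 31 December 2013: 56 days at 2.3% → £91,000 × 2.3% × 56/365 = £321.1178
Total = £431.8137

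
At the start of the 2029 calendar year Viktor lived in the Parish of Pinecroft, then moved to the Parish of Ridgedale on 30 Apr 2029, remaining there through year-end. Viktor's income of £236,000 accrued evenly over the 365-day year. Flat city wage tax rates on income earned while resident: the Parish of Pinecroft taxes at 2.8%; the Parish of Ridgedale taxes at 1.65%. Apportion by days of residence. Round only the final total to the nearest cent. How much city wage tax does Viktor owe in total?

£4,778.84

The Parish of Pinecroft, 1 Jan – 29 Apr 2029: 119 days → £236,000 × 2.8% × 119/365 = £2,154.3890
The Parish of Ridgedale, 30 Apr – 31 Dec 2029: 246 days → £236,000 × 1.65% × 246/365 = £2,624.4493
Total = £4,778.8384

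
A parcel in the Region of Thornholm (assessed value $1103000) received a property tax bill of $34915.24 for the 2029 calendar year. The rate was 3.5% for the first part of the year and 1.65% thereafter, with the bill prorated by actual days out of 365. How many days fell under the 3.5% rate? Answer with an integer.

Let d = days at the first rate; then 365 − d days at the second rate.
$1103000 × [3.5%·d + 1.65%·(365−d)] / 365 = $34915.24
Solving gives d = 299, so the new rate took effect on October 27, 2029.

299 days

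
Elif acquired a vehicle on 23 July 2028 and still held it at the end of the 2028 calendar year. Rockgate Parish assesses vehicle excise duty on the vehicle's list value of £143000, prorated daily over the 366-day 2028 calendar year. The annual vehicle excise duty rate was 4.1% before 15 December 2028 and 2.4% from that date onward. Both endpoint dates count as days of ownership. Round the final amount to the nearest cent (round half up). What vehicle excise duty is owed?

£2482.18

23 July – 14 December 2028: 145 days at 4.1% → £143000 × 4.1% × 145/366 = £2322.7732
15 December – 31 December 2028: 17 days at 2.4% → £143000 × 2.4% × 17/366 = £159.4098
Total = £2482.1831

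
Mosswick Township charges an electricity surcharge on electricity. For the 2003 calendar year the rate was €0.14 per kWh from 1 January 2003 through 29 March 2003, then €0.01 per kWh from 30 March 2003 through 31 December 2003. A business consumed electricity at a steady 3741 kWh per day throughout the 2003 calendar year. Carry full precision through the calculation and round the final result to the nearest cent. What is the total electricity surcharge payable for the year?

1 January – 29 March 2003: 88 days × 3741 kWh/day = 329,208 kWh at €0.14/kWh → €46089.12
30 March – 31 December 2003: 277 days × 3741 kWh/day = 1,036,257 kWh at €0.01/kWh → €10362.57

€56451.69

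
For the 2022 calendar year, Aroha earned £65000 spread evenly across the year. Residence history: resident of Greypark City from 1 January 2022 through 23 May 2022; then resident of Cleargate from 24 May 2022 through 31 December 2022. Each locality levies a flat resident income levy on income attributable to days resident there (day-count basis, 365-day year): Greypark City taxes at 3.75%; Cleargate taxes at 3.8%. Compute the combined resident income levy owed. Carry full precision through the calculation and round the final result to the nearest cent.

Greypark City, 1 January – 23 May 2022: 143 days → £65000 × 3.75% × 143/365 = £954.9658
Cleargate, 24 May – 31 December 2022: 222 days → £65000 × 3.8% × 222/365 = £1502.3014
Total = £2457.2671

£2457.27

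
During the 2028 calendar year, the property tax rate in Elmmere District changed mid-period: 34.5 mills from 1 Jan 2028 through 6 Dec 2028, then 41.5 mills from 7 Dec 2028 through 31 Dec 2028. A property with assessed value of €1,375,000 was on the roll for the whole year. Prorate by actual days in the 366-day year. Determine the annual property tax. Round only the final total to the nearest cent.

€48,094.95

1 Jan – 6 Dec 2028: 341 days at 34.5 mills → €1,375,000 × 3.45% × 341/366 = €44,197.2336
7 Dec – 31 Dec 2028: 25 days at 41.5 mills → €1,375,000 × 4.15% × 25/366 = €3,897.7117
Total = €48,094.9454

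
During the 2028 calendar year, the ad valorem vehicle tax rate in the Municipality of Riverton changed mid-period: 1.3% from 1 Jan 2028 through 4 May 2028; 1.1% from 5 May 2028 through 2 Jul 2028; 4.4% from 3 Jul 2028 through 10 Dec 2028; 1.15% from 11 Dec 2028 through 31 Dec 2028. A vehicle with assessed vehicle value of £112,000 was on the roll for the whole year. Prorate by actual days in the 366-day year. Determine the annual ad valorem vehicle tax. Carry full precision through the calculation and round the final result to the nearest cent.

1 Jan – 4 May 2028: 125 days at 1.3% → £112,000 × 1.3% × 125/366 = £497.2678
5 May – 2 Jul 2028: 59 days at 1.1% → £112,000 × 1.1% × 59/366 = £198.6011
3 Jul – 10 Dec 2028: 161 days at 4.4% → £112,000 × 4.4% × 161/366 = £2,167.7814
11 Dec – 31 Dec 2028: 21 days at 1.15% → £112,000 × 1.15% × 21/366 = £73.9016
Total = £2,937.5519

£2,937.55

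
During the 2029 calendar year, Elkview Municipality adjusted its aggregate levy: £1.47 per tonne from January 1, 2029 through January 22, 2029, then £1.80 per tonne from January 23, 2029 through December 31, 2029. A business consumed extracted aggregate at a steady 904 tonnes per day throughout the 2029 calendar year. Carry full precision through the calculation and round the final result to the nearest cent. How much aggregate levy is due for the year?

January 1 – January 22, 2029: 22 days × 904 tonnes/day = 19,888 tonnes at £1.47/tonne → £29,235.36
January 23 – December 31, 2029: 343 days × 904 tonnes/day = 310,072 tonnes at £1.80/tonne → £558,129.60

£587,364.96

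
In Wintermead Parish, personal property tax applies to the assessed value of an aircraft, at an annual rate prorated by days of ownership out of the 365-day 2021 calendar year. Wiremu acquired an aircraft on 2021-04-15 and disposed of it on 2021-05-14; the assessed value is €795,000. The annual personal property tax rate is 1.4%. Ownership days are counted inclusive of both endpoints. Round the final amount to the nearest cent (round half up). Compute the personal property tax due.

€914.79

Days held (2021-04-15 to 2021-05-14): 30 out of 365
Tax = €795,000 × 1.4% × 30/365 = €914.7945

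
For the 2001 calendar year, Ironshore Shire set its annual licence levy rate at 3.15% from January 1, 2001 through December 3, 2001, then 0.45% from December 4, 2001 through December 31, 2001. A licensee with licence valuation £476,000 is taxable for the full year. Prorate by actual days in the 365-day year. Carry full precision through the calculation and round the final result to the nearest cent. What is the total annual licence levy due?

£14,008.09

January 1 – December 3, 2001: 337 days at 3.15% → £476,000 × 3.15% × 337/365 = £13,843.7753
December 4 – December 31, 2001: 28 days at 0.45% → £476,000 × 0.45% × 28/365 = £164.3178
Total = £14,008.0932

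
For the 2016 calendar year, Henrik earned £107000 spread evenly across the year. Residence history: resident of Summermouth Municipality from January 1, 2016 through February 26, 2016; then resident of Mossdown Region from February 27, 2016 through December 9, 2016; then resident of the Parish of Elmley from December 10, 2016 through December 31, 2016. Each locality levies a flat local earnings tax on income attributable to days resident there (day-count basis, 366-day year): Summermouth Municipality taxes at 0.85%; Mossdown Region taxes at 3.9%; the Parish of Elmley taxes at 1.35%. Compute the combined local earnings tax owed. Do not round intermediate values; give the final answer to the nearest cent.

£3500.74

Summermouth Municipality, January 1 – February 26, 2016: 57 days → £107000 × 0.85% × 57/366 = £141.6434
Mossdown Region, February 27 – December 9, 2016: 287 days → £107000 × 3.9% × 287/366 = £3272.2705
The Parish of Elmley, December 10 – December 31, 2016: 22 days → £107000 × 1.35% × 22/366 = £86.8279
Total = £3500.7418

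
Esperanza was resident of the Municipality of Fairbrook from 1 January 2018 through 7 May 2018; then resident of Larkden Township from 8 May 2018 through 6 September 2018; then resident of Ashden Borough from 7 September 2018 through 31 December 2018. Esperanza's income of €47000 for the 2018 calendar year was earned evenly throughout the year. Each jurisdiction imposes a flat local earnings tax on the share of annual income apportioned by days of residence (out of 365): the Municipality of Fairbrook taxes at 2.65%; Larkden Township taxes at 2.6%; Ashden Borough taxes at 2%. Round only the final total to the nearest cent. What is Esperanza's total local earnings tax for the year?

€1140.55

The Municipality of Fairbrook, 1 January – 7 May 2018: 127 days → €47000 × 2.65% × 127/365 = €433.3658
Larkden Township, 8 May – 6 September 2018: 122 days → €47000 × 2.6% × 122/365 = €408.4493
Ashden Borough, 7 September – 31 December 2018: 116 days → €47000 × 2% × 116/365 = €298.7397
Total = €1140.5548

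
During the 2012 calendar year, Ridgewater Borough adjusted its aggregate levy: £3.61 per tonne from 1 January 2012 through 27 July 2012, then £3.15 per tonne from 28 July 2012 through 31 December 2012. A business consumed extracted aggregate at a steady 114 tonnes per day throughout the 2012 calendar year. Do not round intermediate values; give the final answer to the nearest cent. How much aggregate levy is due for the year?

£142,390.56

1 January – 27 July 2012: 209 days × 114 tonnes/day = 23,826 tonnes at £3.61/tonne → £86,011.86
28 July – 31 December 2012: 157 days × 114 tonnes/day = 17,898 tonnes at £3.15/tonne → £56,378.70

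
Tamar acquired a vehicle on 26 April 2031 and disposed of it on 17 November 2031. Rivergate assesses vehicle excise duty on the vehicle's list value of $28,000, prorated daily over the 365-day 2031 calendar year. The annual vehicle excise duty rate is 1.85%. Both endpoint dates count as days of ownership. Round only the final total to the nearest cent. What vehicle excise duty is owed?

Days held (26 April – 17 November 2031): 206 out of 365
Tax = $28,000 × 1.85% × 206/365 = $292.3507

$292.35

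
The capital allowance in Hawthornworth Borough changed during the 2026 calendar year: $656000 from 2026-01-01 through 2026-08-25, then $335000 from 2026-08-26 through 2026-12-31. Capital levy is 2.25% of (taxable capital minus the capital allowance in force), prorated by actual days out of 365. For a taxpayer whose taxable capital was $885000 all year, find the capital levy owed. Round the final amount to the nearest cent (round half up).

2026-01-01 to 2026-08-25: 237 days, exemption $656000 → ($885000 − $656000) × 2.25% × 237/365 = $3345.5959
2026-08-26 to 2026-12-31: 128 days, exemption $335000 → ($885000 − $335000) × 2.25% × 128/365 = $4339.7260
Total = $7685.3219

$7685.32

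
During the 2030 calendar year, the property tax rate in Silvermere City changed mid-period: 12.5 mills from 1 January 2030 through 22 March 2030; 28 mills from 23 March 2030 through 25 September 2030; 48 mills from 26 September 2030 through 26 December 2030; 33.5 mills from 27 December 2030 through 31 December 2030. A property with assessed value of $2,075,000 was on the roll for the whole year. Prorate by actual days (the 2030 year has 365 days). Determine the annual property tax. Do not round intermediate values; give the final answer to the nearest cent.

$61,579.18

1 January – 22 March 2030: 81 days at 12.5 mills → $2,075,000 × 1.25% × 81/365 = $5,755.9932
23 March – 25 September 2030: 187 days at 28 mills → $2,075,000 × 2.8% × 187/365 = $29,766.3014
26 September – 26 December 2030: 92 days at 48 mills → $2,075,000 × 4.8% × 92/365 = $25,104.6575
27 December – 31 December 2030: 5 days at 33.5 mills → $2,075,000 × 3.35% × 5/365 = $952.2260
Total = $61,579.1781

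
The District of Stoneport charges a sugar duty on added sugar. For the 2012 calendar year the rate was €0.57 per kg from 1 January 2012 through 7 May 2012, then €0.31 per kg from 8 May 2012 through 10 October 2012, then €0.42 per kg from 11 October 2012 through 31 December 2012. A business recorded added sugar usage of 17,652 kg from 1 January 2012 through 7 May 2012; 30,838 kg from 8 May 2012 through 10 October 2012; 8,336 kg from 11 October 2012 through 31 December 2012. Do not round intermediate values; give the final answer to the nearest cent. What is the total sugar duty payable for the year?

1 January – 7 May 2012: 17,652 kg at €0.57/kg → €10,061.64
8 May – 10 October 2012: 30,838 kg at €0.31/kg → €9,559.78
11 October – 31 December 2012: 8,336 kg at €0.42/kg → €3,501.12

€23,122.54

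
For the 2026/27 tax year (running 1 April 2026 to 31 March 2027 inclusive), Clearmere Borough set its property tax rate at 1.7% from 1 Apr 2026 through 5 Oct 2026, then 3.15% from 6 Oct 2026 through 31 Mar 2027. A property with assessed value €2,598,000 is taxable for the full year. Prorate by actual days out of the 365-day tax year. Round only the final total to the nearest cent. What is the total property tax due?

1 Apr – 5 Oct 2026: 188 days at 1.7% → €2,598,000 × 1.7% × 188/365 = €22,748.5151
6 Oct 2026 – 31 Mar 2027: 177 days at 3.15% → €2,598,000 × 3.15% × 177/365 = €39,685.3397
Total = €62,433.8548

€62,433.85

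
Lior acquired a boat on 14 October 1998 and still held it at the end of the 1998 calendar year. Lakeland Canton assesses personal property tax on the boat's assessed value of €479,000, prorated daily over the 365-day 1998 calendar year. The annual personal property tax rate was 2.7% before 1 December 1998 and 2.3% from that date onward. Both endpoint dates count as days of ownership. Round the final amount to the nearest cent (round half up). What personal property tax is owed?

14 October – 30 November 1998: 48 days at 2.7% → €479,000 × 2.7% × 48/365 = €1,700.7781
1 December – 31 December 1998: 31 days at 2.3% → €479,000 × 2.3% × 31/365 = €935.6904
Total = €2,636.4685

€2,636.47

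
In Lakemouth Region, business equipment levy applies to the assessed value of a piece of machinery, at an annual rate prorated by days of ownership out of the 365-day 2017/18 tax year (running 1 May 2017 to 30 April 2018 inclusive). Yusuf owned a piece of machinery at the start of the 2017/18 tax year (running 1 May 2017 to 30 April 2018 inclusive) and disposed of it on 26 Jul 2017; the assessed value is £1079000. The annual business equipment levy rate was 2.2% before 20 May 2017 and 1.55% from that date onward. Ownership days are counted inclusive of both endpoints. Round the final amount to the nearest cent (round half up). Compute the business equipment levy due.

1 May – 19 May 2017: 19 days at 2.2% → £1079000 × 2.2% × 19/365 = £1235.6767
20 May – 26 Jul 2017: 68 days at 1.55% → £1079000 × 1.55% × 68/365 = £3115.7973
Total = £4351.4740

£4351.47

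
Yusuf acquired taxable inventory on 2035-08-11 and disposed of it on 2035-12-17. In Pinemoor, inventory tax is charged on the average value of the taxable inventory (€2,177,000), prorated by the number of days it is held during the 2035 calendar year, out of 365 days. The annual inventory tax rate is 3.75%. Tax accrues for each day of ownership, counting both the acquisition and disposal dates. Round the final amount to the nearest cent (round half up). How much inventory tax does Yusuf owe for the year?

Days held (2035-08-11 to 2035-12-17): 129 out of 365
Tax = €2,177,000 × 3.75% × 129/365 = €28,852.7055

€28,852.71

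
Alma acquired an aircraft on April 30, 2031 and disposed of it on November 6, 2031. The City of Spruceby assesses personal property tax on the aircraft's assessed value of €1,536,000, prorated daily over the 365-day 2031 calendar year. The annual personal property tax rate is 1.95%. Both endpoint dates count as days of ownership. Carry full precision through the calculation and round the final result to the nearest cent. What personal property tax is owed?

€15,673.51

Days held (April 30 – November 6, 2031): 191 out of 365
Tax = €1,536,000 × 1.95% × 191/365 = €15,673.5123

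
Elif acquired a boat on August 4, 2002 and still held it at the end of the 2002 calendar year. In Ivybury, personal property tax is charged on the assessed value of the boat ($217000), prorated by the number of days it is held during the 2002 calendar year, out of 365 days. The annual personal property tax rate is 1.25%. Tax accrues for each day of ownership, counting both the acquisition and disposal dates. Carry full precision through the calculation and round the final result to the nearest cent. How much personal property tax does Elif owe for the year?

Days held (August 4 – December 31, 2002): 150 out of 365
Tax = $217000 × 1.25% × 150/365 = $1114.7260

$1114.73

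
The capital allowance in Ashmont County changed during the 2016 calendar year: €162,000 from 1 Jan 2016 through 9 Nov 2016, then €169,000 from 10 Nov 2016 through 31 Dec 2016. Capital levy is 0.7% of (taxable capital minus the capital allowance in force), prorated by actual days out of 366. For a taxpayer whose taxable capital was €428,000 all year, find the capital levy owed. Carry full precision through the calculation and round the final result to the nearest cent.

1 Jan – 9 Nov 2016: 314 days, exemption €162,000 → (€428,000 − €162,000) × 0.7% × 314/366 = €1,597.4536
10 Nov – 31 Dec 2016: 52 days, exemption €169,000 → (€428,000 − €169,000) × 0.7% × 52/366 = €257.5847
Total = €1,855.0383

€1,855.04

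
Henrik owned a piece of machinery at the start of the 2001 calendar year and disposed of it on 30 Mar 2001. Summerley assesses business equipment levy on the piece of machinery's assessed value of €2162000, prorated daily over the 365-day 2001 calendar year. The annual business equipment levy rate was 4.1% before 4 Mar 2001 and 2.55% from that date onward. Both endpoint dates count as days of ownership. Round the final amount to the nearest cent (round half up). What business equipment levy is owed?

€19135.18

1 Jan – 3 Mar 2001: 62 days at 4.1% → €2162000 × 4.1% × 62/365 = €15056.9973
4 Mar – 30 Mar 2001: 27 days at 2.55% → €2162000 × 2.55% × 27/365 = €4078.1836
Total = €19135.1808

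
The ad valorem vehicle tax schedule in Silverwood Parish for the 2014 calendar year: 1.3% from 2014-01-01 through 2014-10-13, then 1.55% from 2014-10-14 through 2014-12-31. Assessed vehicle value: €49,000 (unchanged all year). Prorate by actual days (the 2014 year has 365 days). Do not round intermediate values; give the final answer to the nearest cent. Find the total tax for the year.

2014-01-01 to 2014-10-13: 286 days at 1.3% → €49,000 × 1.3% × 286/365 = €499.1288
2014-10-14 to 2014-12-31: 79 days at 1.55% → €49,000 × 1.55% × 79/365 = €164.3849
Total = €663.5137

€663.51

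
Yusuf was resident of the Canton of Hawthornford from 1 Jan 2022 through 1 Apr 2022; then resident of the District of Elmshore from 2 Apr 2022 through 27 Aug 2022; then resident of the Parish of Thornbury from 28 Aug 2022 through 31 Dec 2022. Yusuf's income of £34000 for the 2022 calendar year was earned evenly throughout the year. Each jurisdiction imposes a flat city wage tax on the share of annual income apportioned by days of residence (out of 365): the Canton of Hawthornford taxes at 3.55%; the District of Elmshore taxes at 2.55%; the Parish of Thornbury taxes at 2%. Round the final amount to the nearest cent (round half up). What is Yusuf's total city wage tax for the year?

The Canton of Hawthornford, 1 Jan – 1 Apr 2022: 91 days → £34000 × 3.55% × 91/365 = £300.9233
The District of Elmshore, 2 Apr – 27 Aug 2022: 148 days → £34000 × 2.55% × 148/365 = £351.5507
The Parish of Thornbury, 28 Aug – 31 Dec 2022: 126 days → £34000 × 2% × 126/365 = £234.7397
Total = £887.2137

£887.21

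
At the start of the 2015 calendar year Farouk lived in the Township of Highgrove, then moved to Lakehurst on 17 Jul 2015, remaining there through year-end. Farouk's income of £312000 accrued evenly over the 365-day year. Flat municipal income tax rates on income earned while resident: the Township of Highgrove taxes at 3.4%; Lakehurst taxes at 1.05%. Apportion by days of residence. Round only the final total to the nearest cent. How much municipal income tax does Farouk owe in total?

£7233.27

The Township of Highgrove, 1 Jan – 16 Jul 2015: 197 days → £312000 × 3.4% × 197/365 = £5725.4137
Lakehurst, 17 Jul – 31 Dec 2015: 168 days → £312000 × 1.05% × 168/365 = £1507.8575
Total = £7233.2712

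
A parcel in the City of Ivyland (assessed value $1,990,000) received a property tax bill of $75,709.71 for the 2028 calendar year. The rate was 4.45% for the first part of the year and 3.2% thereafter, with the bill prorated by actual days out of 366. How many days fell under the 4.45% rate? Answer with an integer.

177 days

Let d = days at the first rate; then 366 − d days at the second rate.
$1,990,000 × [4.45%·d + 3.2%·(366−d)] / 366 = $75,709.71
Solving gives d = 177, so the new rate took effect on June 26, 2028.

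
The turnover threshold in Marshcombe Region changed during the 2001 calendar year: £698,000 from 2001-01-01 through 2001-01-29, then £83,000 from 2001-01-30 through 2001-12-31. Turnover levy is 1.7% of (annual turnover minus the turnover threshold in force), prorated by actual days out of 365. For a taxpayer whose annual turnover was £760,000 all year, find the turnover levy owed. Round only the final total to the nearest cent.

£10,678.33

2001-01-01 to 2001-01-29: 29 days, exemption £698,000 → (£760,000 − £698,000) × 1.7% × 29/365 = £83.7425
2001-01-30 to 2001-12-31: 336 days, exemption £83,000 → (£760,000 − £83,000) × 1.7% × 336/365 = £10,594.5863
Total = £10,678.3288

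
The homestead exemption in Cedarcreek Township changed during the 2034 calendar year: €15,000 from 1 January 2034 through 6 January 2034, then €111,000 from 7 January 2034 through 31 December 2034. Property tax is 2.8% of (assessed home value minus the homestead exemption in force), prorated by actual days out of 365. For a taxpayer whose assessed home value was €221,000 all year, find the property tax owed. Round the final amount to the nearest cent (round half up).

1 January – 6 January 2034: 6 days, exemption €15,000 → (€221,000 − €15,000) × 2.8% × 6/365 = €94.8164
7 January – 31 December 2034: 359 days, exemption €111,000 → (€221,000 − €111,000) × 2.8% × 359/365 = €3,029.3699
Total = €3,124.1863

€3,124.19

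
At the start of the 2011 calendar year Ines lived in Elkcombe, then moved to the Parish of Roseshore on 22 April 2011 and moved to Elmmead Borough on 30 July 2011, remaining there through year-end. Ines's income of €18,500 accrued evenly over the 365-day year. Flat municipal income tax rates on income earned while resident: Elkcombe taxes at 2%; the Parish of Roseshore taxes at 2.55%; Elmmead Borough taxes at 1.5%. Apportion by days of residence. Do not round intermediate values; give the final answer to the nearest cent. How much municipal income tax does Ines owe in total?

Elkcombe, 1 January – 21 April 2011: 111 days → €18,500 × 2% × 111/365 = €112.5205
The Parish of Roseshore, 22 April – 29 July 2011: 99 days → €18,500 × 2.55% × 99/365 = €127.9541
Elmmead Borough, 30 July – 31 December 2011: 155 days → €18,500 × 1.5% × 155/365 = €117.8425
Total = €358.3171

€358.32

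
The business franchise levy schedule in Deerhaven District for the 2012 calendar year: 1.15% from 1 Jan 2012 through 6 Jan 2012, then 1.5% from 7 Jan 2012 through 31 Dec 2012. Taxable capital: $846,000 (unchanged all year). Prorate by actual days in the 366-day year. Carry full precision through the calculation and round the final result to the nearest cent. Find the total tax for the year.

1 Jan – 6 Jan 2012: 6 days at 1.15% → $846,000 × 1.15% × 6/366 = $159.4918
7 Jan – 31 Dec 2012: 360 days at 1.5% → $846,000 × 1.5% × 360/366 = $12,481.9672
Total = $12,641.4590

$12,641.46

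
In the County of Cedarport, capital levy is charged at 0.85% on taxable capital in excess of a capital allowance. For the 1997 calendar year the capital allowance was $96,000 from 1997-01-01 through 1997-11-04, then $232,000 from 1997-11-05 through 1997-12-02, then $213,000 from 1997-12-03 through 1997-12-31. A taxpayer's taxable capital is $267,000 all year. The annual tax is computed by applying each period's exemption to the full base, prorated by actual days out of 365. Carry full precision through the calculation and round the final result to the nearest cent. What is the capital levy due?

$1,285.81

1997-01-01 to 1997-11-04: 308 days, exemption $96,000 → ($267,000 − $96,000) × 0.85% × 308/365 = $1,226.5151
1997-11-05 to 1997-12-02: 28 days, exemption $232,000 → ($267,000 − $232,000) × 0.85% × 28/365 = $22.8219
1997-12-03 to 1997-12-31: 29 days, exemption $213,000 → ($267,000 − $213,000) × 0.85% × 29/365 = $36.4685
Total = $1,285.8055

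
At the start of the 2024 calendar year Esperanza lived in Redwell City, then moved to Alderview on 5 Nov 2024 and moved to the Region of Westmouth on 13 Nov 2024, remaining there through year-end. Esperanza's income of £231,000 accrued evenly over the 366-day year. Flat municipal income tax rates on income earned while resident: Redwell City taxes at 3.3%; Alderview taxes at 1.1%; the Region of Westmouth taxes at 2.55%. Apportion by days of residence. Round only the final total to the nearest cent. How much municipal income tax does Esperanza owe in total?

Redwell City, 1 Jan – 4 Nov 2024: 309 days → £231,000 × 3.3% × 309/366 = £6,435.8115
Alderview, 5 Nov – 12 Nov 2024: 8 days → £231,000 × 1.1% × 8/366 = £55.5410
The Region of Westmouth, 13 Nov – 31 Dec 2024: 49 days → £231,000 × 2.55% × 49/366 = £788.6189
Total = £7,279.9713

£7,279.97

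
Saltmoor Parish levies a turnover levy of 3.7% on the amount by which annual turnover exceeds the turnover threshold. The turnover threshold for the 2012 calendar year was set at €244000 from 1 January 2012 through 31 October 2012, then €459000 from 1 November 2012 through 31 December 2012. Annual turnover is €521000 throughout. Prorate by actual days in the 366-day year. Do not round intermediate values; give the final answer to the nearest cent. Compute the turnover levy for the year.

€8923.17

1 January – 31 October 2012: 305 days, exemption €244000 → (€521000 − €244000) × 3.7% × 305/366 = €8540.8333
1 November – 31 December 2012: 61 days, exemption €459000 → (€521000 − €459000) × 3.7% × 61/366 = €382.3333
Total = €8923.1667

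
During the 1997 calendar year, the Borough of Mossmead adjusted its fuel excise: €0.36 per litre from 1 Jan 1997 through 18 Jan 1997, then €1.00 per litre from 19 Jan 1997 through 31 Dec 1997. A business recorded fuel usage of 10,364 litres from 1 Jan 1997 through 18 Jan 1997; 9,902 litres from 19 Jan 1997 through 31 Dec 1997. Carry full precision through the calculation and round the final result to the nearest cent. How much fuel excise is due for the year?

€13,633.04

1 Jan – 18 Jan 1997: 10,364 litres at €0.36/litre → €3,731.04
19 Jan – 31 Dec 1997: 9,902 litres at €1.00/litre → €9,902.00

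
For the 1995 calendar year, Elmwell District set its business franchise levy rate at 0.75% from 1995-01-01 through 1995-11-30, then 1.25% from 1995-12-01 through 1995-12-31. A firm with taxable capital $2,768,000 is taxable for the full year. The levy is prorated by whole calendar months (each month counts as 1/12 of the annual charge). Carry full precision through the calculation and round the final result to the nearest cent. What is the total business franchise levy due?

1995-01-01 to 1995-11-30: 11 months at 0.75% → $2,768,000 × 0.75% × 11/12 = $19,030.0000
1995-12-01 to 1995-12-31: 1 month at 1.25% → $2,768,000 × 1.25% × 1/12 = $2,883.3333
Total = $21,913.3333

$21,913.33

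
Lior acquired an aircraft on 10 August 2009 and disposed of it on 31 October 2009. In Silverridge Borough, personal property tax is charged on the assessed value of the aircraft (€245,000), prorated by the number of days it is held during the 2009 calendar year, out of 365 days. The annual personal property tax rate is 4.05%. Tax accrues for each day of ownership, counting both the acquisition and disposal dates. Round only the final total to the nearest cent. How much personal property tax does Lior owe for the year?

€2,256.35

Days held (10 August – 31 October 2009): 83 out of 365
Tax = €245,000 × 4.05% × 83/365 = €2,256.3493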